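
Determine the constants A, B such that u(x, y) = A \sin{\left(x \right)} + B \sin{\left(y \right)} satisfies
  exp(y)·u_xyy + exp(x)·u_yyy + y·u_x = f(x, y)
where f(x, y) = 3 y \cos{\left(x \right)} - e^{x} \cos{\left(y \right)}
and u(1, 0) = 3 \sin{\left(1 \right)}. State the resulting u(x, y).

Answer: u(x, y) = 3 \sin{\left(x \right)} + \sin{\left(y \right)}

Derivation:
Substitute the ansatz u = A \sin{\left(x \right)} + B \sin{\left(y \right)} into the left-hand side.
Derivatives of the ansatz:
  u_xyy = 0
  u_yyy = - B \cos{\left(y \right)}
  u_x = A \cos{\left(x \right)}
Term by term:
  exp(y)·u_xyy = 0
  exp(x)·u_yyy = - B e^{x} \cos{\left(y \right)}
  y·u_x = A y \cos{\left(x \right)}
So the left-hand side equals
  A y \cos{\left(x \right)} - B e^{x} \cos{\left(y \right)}
This must equal f(x, y) = 3 y \cos{\left(x \right)} - e^{x} \cos{\left(y \right)} identically.
Matching coefficients of the independent functions:
  [y \cos{\left(x \right)}]:  A = 3
  [e^{x} \cos{\left(y \right)}]:  - B = -1
Solving: A = 3, B = 1.
Check against the point condition:
  u(1, 0) = 3 \sin{\left(1 \right)}  ⟹  A \sin{\left(1 \right)} = 3 \sin{\left(1 \right)}  ✓
Hence u(x, y) = 3 \sin{\left(x \right)} + \sin{\left(y \right)}.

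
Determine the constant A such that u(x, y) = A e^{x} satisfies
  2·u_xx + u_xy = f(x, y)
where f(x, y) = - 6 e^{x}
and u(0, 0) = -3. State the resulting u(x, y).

Substitute the ansatz u = A e^{x} into the left-hand side.
Derivatives of the ansatz:
  u_xx = A e^{x}
  u_xy = 0
Term by term:
  2·u_xx = 2 A e^{x}
  u_xy = 0
So the left-hand side equals
  2 A e^{x}
This must equal f(x, y) = - 6 e^{x} identically.
Matching coefficients of the independent functions:
  [e^{x}]:  2 A = -6
Solving: A = -3.
Check against the point condition:
  u(0, 0) = -3  ⟹  A = -3  ✓
Hence u(x, y) = - 3 e^{x}.

Answer: u(x, y) = - 3 e^{x}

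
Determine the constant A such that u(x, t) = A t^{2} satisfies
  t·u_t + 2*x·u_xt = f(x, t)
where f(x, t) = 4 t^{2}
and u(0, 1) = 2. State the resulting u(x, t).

Answer: u(x, t) = 2 t^{2}

Derivation:
Substitute the ansatz u = A t^{2} into the left-hand side.
Derivatives of the ansatz:
  u_t = 2 A t
  u_xt = 0
Term by term:
  t·u_t = 2 A t^{2}
  2*x·u_xt = 0
So the left-hand side equals
  2 A t^{2}
This must equal f(x, t) = 4 t^{2} identically.
Matching coefficients of the independent functions:
  [t^{2}]:  2 A = 4
Solving: A = 2.
Check against the point condition:
  u(0, 1) = 2  ⟹  A = 2  ✓
Hence u(x, t) = 2 t^{2}.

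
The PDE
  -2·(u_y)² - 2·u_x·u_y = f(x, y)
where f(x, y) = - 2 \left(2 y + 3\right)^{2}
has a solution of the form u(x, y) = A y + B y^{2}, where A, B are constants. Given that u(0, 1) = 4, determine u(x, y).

Substitute the ansatz u = A y + B y^{2} into the left-hand side.
Derivatives of the ansatz:
  u_y = A + 2 B y
  u_x = 0
Term by term:
  -2·(u_y)² = - 2 A^{2} - 8 A B y - 8 B^{2} y^{2}
  -2·u_x·u_y = 0
So the left-hand side equals
  - 2 A^{2} - 8 A B y - 8 B^{2} y^{2}
This must equal f(x, y) identically; expanded, f = - 8 y^{2} - 24 y - 18.
Matching coefficients of the independent functions:
  [constant term]:  - 2 A^{2} = -18
  [y]:  - 8 A B = -24
  [y^{2}]:  - 8 B^{2} = -8
These equations allow (A, B) = (-3, -1) or (3, 1).
Impose the point condition(s):
  u(0, 1) = 4  ⟹  A + B = 4
Only A = 3, B = 1 satisfies everything.
Hence u(x, y) = y^{2} + 3 y.

Answer: u(x, y) = y^{2} + 3 y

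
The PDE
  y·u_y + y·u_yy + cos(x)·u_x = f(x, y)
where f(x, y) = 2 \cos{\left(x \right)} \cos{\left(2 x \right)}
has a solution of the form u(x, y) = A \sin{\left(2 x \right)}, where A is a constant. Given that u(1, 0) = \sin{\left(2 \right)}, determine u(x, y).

Answer: u(x, y) = \sin{\left(2 x \right)}

Derivation:
Substitute the ansatz u = A \sin{\left(2 x \right)} into the left-hand side.
Derivatives of the ansatz:
  u_y = 0
  u_yy = 0
  u_x = 2 A \cos{\left(2 x \right)}
Term by term:
  y·u_y = 0
  y·u_yy = 0
  cos(x)·u_x = 2 A \cos{\left(x \right)} \cos{\left(2 x \right)}
So the left-hand side equals
  2 A \cos{\left(x \right)} \cos{\left(2 x \right)}
This must equal f(x, y) = 2 \cos{\left(x \right)} \cos{\left(2 x \right)} identically.
Matching coefficients of the independent functions:
  [\cos{\left(x \right)} \cos{\left(2 x \right)}]:  2 A = 2
Solving: A = 1.
Check against the point condition:
  u(1, 0) = \sin{\left(2 \right)}  ⟹  A \sin{\left(2 \right)} = \sin{\left(2 \right)}  ✓
Hence u(x, y) = \sin{\left(2 x \right)}.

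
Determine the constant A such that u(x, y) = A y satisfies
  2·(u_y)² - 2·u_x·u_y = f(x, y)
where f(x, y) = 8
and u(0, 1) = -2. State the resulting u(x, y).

Answer: u(x, y) = - 2 y

Derivation:
Substitute the ansatz u = A y into the left-hand side.
Derivatives of the ansatz:
  u_y = A
  u_x = 0
Term by term:
  2·(u_y)² = 2 A^{2}
  -2·u_x·u_y = 0
So the left-hand side equals
  2 A^{2}
This must equal f(x, y) = 8 identically.
Matching coefficients of the independent functions:
  [constant term]:  2 A^{2} = 8
These equations allow (A) = (-2) or (2).
Impose the point condition(s):
  u(0, 1) = -2  ⟹  A = -2
Only A = -2 satisfies everything.
Hence u(x, y) = - 2 y.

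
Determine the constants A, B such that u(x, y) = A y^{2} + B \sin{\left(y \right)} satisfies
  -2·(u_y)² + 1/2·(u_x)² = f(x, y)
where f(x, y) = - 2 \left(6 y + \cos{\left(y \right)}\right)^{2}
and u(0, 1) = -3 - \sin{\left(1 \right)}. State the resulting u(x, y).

Substitute the ansatz u = A y^{2} + B \sin{\left(y \right)} into the left-hand side.
Derivatives of the ansatz:
  u_y = 2 A y + B \cos{\left(y \right)}
  u_x = 0
Term by term:
  -2·(u_y)² = - 8 A^{2} y^{2} - 8 A B y \cos{\left(y \right)} - 2 B^{2} \cos^{2}{\left(y \right)}
  1/2·(u_x)² = 0
So the left-hand side equals
  - 8 A^{2} y^{2} - 8 A B y \cos{\left(y \right)} - 2 B^{2} \cos^{2}{\left(y \right)}
This must equal f(x, y) identically; expanded, f = - 72 y^{2} - 24 y \cos{\left(y \right)} - 2 \cos^{2}{\left(y \right)}.
Matching coefficients of the independent functions:
  [y^{2}]:  - 8 A^{2} = -72
  [y \cos{\left(y \right)}]:  - 8 A B = -24
  [\cos^{2}{\left(y \right)}]:  - 2 B^{2} = -2
These equations allow (A, B) = (-3, -1) or (3, 1).
Impose the point condition(s):
  u(0, 1) = -3 - \sin{\left(1 \right)}  ⟹  A + B \sin{\left(1 \right)} = -3 - \sin{\left(1 \right)}
Only A = -3, B = -1 satisfies everything.
Hence u(x, y) = - 3 y^{2} - \sin{\left(y \right)}.

Answer: u(x, y) = - 3 y^{2} - \sin{\left(y \right)}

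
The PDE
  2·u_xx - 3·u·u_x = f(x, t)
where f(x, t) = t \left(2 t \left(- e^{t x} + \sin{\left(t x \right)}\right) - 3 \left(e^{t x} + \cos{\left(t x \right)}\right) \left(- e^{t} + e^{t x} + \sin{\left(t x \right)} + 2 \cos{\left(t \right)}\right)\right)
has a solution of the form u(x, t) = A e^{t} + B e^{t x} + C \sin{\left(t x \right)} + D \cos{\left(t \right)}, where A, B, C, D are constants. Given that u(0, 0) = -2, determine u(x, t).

Substitute the ansatz u = A e^{t} + B e^{t x} + C \sin{\left(t x \right)} + D \cos{\left(t \right)} into the left-hand side.
Derivatives of the ansatz:
  u_xx = B t^{2} e^{t x} - C t^{2} \sin{\left(t x \right)}
  u_x = B t e^{t x} + C t \cos{\left(t x \right)}
Term by term:
  2·u_xx = 2 B t^{2} e^{t x} - 2 C t^{2} \sin{\left(t x \right)}
  -3·u·u_x = - 3 A B t e^{t} e^{t x} - 3 A C t e^{t} \cos{\left(t x \right)} - 3 B^{2} t e^{2 t x} - 3 B C t e^{t x} \sin{\left(t x \right)} - 3 B C t e^{t x} \cos{\left(t x \right)} - 3 B D t e^{t x} \cos{\left(t \right)} - 3 C^{2} t \sin{\left(t x \right)} \cos{\left(t x \right)} - 3 C D t \cos{\left(t \right)} \cos{\left(t x \right)}
So the left-hand side equals
  - 3 A B t e^{t} e^{t x} - 3 A C t e^{t} \cos{\left(t x \right)} - 3 B^{2} t e^{2 t x} - 3 B C t e^{t x} \sin{\left(t x \right)} - 3 B C t e^{t x} \cos{\left(t x \right)} - 3 B D t e^{t x} \cos{\left(t \right)} + 2 B t^{2} e^{t x} - 3 C^{2} t \sin{\left(t x \right)} \cos{\left(t x \right)} - 3 C D t \cos{\left(t \right)} \cos{\left(t x \right)} - 2 C t^{2} \sin{\left(t x \right)}
This must equal f(x, t) identically; expanded, f = - 2 t^{2} e^{t x} + 2 t^{2} \sin{\left(t x \right)} + 3 t e^{t} e^{t x} + 3 t e^{t} \cos{\left(t x \right)} - 3 t e^{2 t x} - 3 t e^{t x} \sin{\left(t x \right)} - 6 t e^{t x} \cos{\left(t \right)} - 3 t e^{t x} \cos{\left(t x \right)} - 3 t \sin{\left(t x \right)} \cos{\left(t x \right)} - 6 t \cos{\left(t \right)} \cos{\left(t x \right)}.
Matching coefficients of the independent functions:
  [t e^{2 t x}]:  - 3 B^{2} = -3
  [t^{2} e^{t x}]:  2 B = -2
  [t^{2} \sin{\left(t x \right)}]:  - 2 C = 2
  [t e^{t} e^{t x}]:  - 3 A B = 3
  [t e^{t} \cos{\left(t x \right)}]:  - 3 A C = 3
  [t e^{t x} \sin{\left(t x \right)}, t e^{t x} \cos{\left(t x \right)}]:  - 3 B C = -3
  [t e^{t x} \cos{\left(t \right)}]:  - 3 B D = -6
  [t \sin{\left(t x \right)} \cos{\left(t x \right)}]:  - 3 C^{2} = -3
  [t \cos{\left(t \right)} \cos{\left(t x \right)}]:  - 3 C D = -6
These equations do not fix every constant; impose the point condition(s):
  u(0, 0) = -2  ⟹  A + B + D = -2
Solving the combined system: A = 1, B = -1, C = -1, D = -2.
Hence u(x, t) = e^{t} - e^{t x} - \sin{\left(t x \right)} - 2 \cos{\left(t \right)}.

Answer: u(x, t) = e^{t} - e^{t x} - \sin{\left(t x \right)} - 2 \cos{\left(t \right)}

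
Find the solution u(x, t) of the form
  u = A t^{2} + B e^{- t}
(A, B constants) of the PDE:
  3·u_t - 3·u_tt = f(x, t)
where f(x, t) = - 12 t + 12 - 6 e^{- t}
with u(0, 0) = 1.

Substitute the ansatz u = A t^{2} + B e^{- t} into the left-hand side.
Derivatives of the ansatz:
  u_t = 2 A t - B e^{- t}
  u_tt = 2 A + B e^{- t}
Term by term:
  3·u_t = 6 A t - 3 B e^{- t}
  -3·u_tt = - 6 A - 3 B e^{- t}
So the left-hand side equals
  6 A t - 6 A - 6 B e^{- t}
This must equal f(x, t) = - 12 t + 12 - 6 e^{- t} identically.
Matching coefficients of the independent functions:
  [constant term]:  - 6 A = 12
  [t]:  6 A = -12
  [e^{- t}]:  - 6 B = -6
Solving: A = -2, B = 1.
Check against the point condition:
  u(0, 0) = 1  ⟹  B = 1  ✓
Hence u(x, t) = - 2 t^{2} + e^{- t}.

Answer: u(x, t) = - 2 t^{2} + e^{- t}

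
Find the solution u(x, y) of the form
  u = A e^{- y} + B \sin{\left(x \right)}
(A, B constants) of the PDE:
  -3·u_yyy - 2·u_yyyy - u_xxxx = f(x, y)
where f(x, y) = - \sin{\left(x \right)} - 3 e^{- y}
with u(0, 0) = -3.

Substitute the ansatz u = A e^{- y} + B \sin{\left(x \right)} into the left-hand side.
Derivatives of the ansatz:
  u_yyy = - A e^{- y}
  u_yyyy = A e^{- y}
  u_xxxx = B \sin{\left(x \right)}
Term by term:
  -3·u_yyy = 3 A e^{- y}
  -2·u_yyyy = - 2 A e^{- y}
  -u_xxxx = - B \sin{\left(x \right)}
So the left-hand side equals
  A e^{- y} - B \sin{\left(x \right)}
This must equal f(x, y) = - \sin{\left(x \right)} - 3 e^{- y} identically.
Matching coefficients of the independent functions:
  [e^{- y}]:  A = -3
  [\sin{\left(x \right)}]:  - B = -1
Solving: A = -3, B = 1.
Check against the point condition:
  u(0, 0) = -3  ⟹  A = -3  ✓
Hence u(x, y) = \sin{\left(x \right)} - 3 e^{- y}.

Answer: u(x, y) = \sin{\left(x \right)} - 3 e^{- y}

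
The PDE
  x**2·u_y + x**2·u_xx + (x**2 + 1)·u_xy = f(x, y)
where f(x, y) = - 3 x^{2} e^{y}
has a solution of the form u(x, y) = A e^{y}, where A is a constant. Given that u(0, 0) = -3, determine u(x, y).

Answer: u(x, y) = - 3 e^{y}

Derivation:
Substitute the ansatz u = A e^{y} into the left-hand side.
Derivatives of the ansatz:
  u_y = A e^{y}
  u_xx = 0
  u_xy = 0
Term by term:
  x**2·u_y = A x^{2} e^{y}
  x**2·u_xx = 0
  (x**2 + 1)·u_xy = 0
So the left-hand side equals
  A x^{2} e^{y}
This must equal f(x, y) = - 3 x^{2} e^{y} identically.
Matching coefficients of the independent functions:
  [x^{2} e^{y}]:  A = -3
Solving: A = -3.
Check against the point condition:
  u(0, 0) = -3  ⟹  A = -3  ✓
Hence u(x, y) = - 3 e^{y}.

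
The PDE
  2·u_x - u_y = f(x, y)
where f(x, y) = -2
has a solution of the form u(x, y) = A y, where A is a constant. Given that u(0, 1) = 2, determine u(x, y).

Substitute the ansatz u = A y into the left-hand side.
Derivatives of the ansatz:
  u_x = 0
  u_y = A
Term by term:
  2·u_x = 0
  -u_y = - A
So the left-hand side equals
  - A
This must equal f(x, y) = -2 identically.
Matching coefficients of the independent functions:
  [constant term]:  - A = -2
Solving: A = 2.
Check against the point condition:
  u(0, 1) = 2  ⟹  A = 2  ✓
Hence u(x, y) = 2 y.

Answer: u(x, y) = 2 y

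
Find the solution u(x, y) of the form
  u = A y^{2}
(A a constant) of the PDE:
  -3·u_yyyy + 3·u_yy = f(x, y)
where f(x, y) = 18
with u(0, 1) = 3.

Answer: u(x, y) = 3 y^{2}

Derivation:
Substitute the ansatz u = A y^{2} into the left-hand side.
Derivatives of the ansatz:
  u_yyyy = 0
  u_yy = 2 A
Term by term:
  -3·u_yyyy = 0
  3·u_yy = 6 A
So the left-hand side equals
  6 A
This must equal f(x, y) = 18 identically.
Matching coefficients of the independent functions:
  [constant term]:  6 A = 18
Solving: A = 3.
Check against the point condition:
  u(0, 1) = 3  ⟹  A = 3  ✓
Hence u(x, y) = 3 y^{2}.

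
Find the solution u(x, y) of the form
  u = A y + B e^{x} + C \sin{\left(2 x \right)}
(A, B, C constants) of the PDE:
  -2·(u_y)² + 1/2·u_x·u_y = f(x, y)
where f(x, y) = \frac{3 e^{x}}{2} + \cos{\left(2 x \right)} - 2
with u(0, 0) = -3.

Answer: u(x, y) = - y - 3 e^{x} - \sin{\left(2 x \right)}

Derivation:
Substitute the ansatz u = A y + B e^{x} + C \sin{\left(2 x \right)} into the left-hand side.
Derivatives of the ansatz:
  u_y = A
  u_x = B e^{x} + 2 C \cos{\left(2 x \right)}
Term by term:
  -2·(u_y)² = - 2 A^{2}
  1/2·u_x·u_y = \frac{A B e^{x}}{2} + A C \cos{\left(2 x \right)}
So the left-hand side equals
  - 2 A^{2} + \frac{A B e^{x}}{2} + A C \cos{\left(2 x \right)}
This must equal f(x, y) = \frac{3 e^{x}}{2} + \cos{\left(2 x \right)} - 2 identically.
Matching coefficients of the independent functions:
  [constant term]:  - 2 A^{2} = -2
  [e^{x}]:  \frac{A B}{2} = \frac{3}{2}
  [\cos{\left(2 x \right)}]:  A C = 1
These equations allow (A, B, C) = (-1, -3, -1) or (1, 3, 1).
Impose the point condition(s):
  u(0, 0) = -3  ⟹  B = -3
Only A = -1, B = -3, C = -1 satisfies everything.
Hence u(x, y) = - y - 3 e^{x} - \sin{\left(2 x \right)}.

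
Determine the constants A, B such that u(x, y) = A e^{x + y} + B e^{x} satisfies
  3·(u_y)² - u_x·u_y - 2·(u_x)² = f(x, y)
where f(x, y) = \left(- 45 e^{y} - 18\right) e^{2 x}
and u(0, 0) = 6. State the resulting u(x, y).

Substitute the ansatz u = A e^{x + y} + B e^{x} into the left-hand side.
Derivatives of the ansatz:
  u_y = A e^{x} e^{y}
  u_x = A e^{x} e^{y} + B e^{x}
Term by term:
  3·(u_y)² = 3 A^{2} e^{2 x} e^{2 y}
  -u_x·u_y = - A^{2} e^{2 x} e^{2 y} - A B e^{2 x} e^{y}
  -2·(u_x)² = - 2 A^{2} e^{2 x} e^{2 y} - 4 A B e^{2 x} e^{y} - 2 B^{2} e^{2 x}
So the left-hand side equals
  - 5 A B e^{2 x} e^{y} - 2 B^{2} e^{2 x}
This must equal f(x, y) identically; expanded, f = - 45 e^{2 x} e^{y} - 18 e^{2 x}.
Matching coefficients of the independent functions:
  [e^{2 x} e^{y}]:  - 5 A B = -45
  [e^{2 x}]:  - 2 B^{2} = -18
These equations allow (A, B) = (-3, -3) or (3, 3).
Impose the point condition(s):
  u(0, 0) = 6  ⟹  A + B = 6
Only A = 3, B = 3 satisfies everything.
Hence u(x, y) = 3 e^{x} + 3 e^{x + y}.

Answer: u(x, y) = 3 e^{x} + 3 e^{x + y}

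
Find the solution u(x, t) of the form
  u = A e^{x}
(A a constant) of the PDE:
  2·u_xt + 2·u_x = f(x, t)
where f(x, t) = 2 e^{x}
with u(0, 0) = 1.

Answer: u(x, t) = e^{x}

Derivation:
Substitute the ansatz u = A e^{x} into the left-hand side.
Derivatives of the ansatz:
  u_xt = 0
  u_x = A e^{x}
Term by term:
  2·u_xt = 0
  2·u_x = 2 A e^{x}
So the left-hand side equals
  2 A e^{x}
This must equal f(x, t) = 2 e^{x} identically.
Matching coefficients of the independent functions:
  [e^{x}]:  2 A = 2
Solving: A = 1.
Check against the point condition:
  u(0, 0) = 1  ⟹  A = 1  ✓
Hence u(x, t) = e^{x}.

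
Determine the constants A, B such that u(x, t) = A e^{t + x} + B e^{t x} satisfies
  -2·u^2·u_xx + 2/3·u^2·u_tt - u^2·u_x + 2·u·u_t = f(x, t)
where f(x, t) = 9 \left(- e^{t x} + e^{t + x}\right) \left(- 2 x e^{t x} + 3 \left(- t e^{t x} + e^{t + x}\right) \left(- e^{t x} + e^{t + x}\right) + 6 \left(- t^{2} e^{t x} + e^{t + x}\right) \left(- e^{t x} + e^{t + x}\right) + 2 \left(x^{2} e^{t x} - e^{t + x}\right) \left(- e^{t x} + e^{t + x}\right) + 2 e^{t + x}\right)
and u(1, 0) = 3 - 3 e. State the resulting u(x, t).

Answer: u(x, t) = 3 e^{t x} - 3 e^{t + x}

Derivation:
Substitute the ansatz u = A e^{t + x} + B e^{t x} into the left-hand side.
Derivatives of the ansatz:
  u_xx = A e^{t} e^{x} + B t^{2} e^{t x}
  u_tt = A e^{t} e^{x} + B x^{2} e^{t x}
  u_x = A e^{t} e^{x} + B t e^{t x}
  u_t = A e^{t} e^{x} + B x e^{t x}
Term by term:
  -2·u^2·u_xx = - 2 A^{3} e^{3 t} e^{3 x} - 2 A^{2} B t^{2} e^{2 t} e^{2 x} e^{t x} - 4 A^{2} B e^{2 t} e^{2 x} e^{t x} - 4 A B^{2} t^{2} e^{t} e^{x} e^{2 t x} - 2 A B^{2} e^{t} e^{x} e^{2 t x} - 2 B^{3} t^{2} e^{3 t x}
  2/3·u^2·u_tt = \frac{2 A^{3} e^{3 t} e^{3 x}}{3} + \frac{2 A^{2} B x^{2} e^{2 t} e^{2 x} e^{t x}}{3} + \frac{4 A^{2} B e^{2 t} e^{2 x} e^{t x}}{3} + \frac{4 A B^{2} x^{2} e^{t} e^{x} e^{2 t x}}{3} + \frac{2 A B^{2} e^{t} e^{x} e^{2 t x}}{3} + \frac{2 B^{3} x^{2} e^{3 t x}}{3}
  -u^2·u_x = - A^{3} e^{3 t} e^{3 x} - A^{2} B t e^{2 t} e^{2 x} e^{t x} - 2 A^{2} B e^{2 t} e^{2 x} e^{t x} - 2 A B^{2} t e^{t} e^{x} e^{2 t x} - A B^{2} e^{t} e^{x} e^{2 t x} - B^{3} t e^{3 t x}
  2·u·u_t = 2 A^{2} e^{2 t} e^{2 x} + 2 A B x e^{t} e^{x} e^{t x} + 2 A B e^{t} e^{x} e^{t x} + 2 B^{2} x e^{2 t x}
So the left-hand side equals
  - \frac{7 A^{3} e^{3 t} e^{3 x}}{3} - 2 A^{2} B t^{2} e^{2 t} e^{2 x} e^{t x} - A^{2} B t e^{2 t} e^{2 x} e^{t x} + \frac{2 A^{2} B x^{2} e^{2 t} e^{2 x} e^{t x}}{3} - \frac{14 A^{2} B e^{2 t} e^{2 x} e^{t x}}{3} + 2 A^{2} e^{2 t} e^{2 x} - 4 A B^{2} t^{2} e^{t} e^{x} e^{2 t x} - 2 A B^{2} t e^{t} e^{x} e^{2 t x} + \frac{4 A B^{2} x^{2} e^{t} e^{x} e^{2 t x}}{3} - \frac{7 A B^{2} e^{t} e^{x} e^{2 t x}}{3} + 2 A B x e^{t} e^{x} e^{t x} + 2 A B e^{t} e^{x} e^{t x} - 2 B^{3} t^{2} e^{3 t x} - B^{3} t e^{3 t x} + \frac{2 B^{3} x^{2} e^{3 t x}}{3} + 2 B^{2} x e^{2 t x}
This must equal f(x, t) identically; expanded, f = - 54 t^{2} e^{2 t} e^{2 x} e^{t x} + 108 t^{2} e^{t} e^{x} e^{2 t x} - 54 t^{2} e^{3 t x} - 27 t e^{2 t} e^{2 x} e^{t x} + 54 t e^{t} e^{x} e^{2 t x} - 27 t e^{3 t x} + 18 x^{2} e^{2 t} e^{2 x} e^{t x} - 36 x^{2} e^{t} e^{x} e^{2 t x} + 18 x^{2} e^{3 t x} - 18 x e^{t} e^{x} e^{t x} + 18 x e^{2 t x} + 63 e^{3 t} e^{3 x} - 126 e^{2 t} e^{2 x} e^{t x} + 18 e^{2 t} e^{2 x} + 63 e^{t} e^{x} e^{2 t x} - 18 e^{t} e^{x} e^{t x}.
Matching coefficients of the independent functions:
(each divided by its leading coefficient; functions giving the same equation are listed together)
  [t e^{3 t x}, t^{2} e^{3 t x}, x^{2} e^{3 t x}]:  B^{3} - 27 = 0
  [x e^{2 t x}]:  B^{2} - 9 = 0
  [e^{2 t} e^{2 x}]:  A^{2} - 9 = 0
  [e^{3 t} e^{3 x}]:  A^{3} + 27 = 0
  [e^{t} e^{x} e^{t x}, x e^{t} e^{x} e^{t x}]:  A B + 9 = 0
  [e^{t} e^{x} e^{2 t x}, t e^{t} e^{x} e^{2 t x}, t^{2} e^{t} e^{x} e^{2 t x}, …]:  A B^{2} + 27 = 0
  [e^{2 t} e^{2 x} e^{t x}, t e^{2 t} e^{2 x} e^{t x}, t^{2} e^{2 t} e^{2 x} e^{t x}, …]:  A^{2} B - 27 = 0
Solving: A = -3, B = 3.
Check against the point condition:
  u(1, 0) = 3 - 3 e  ⟹  e A + B = 3 - 3 e  ✓
Hence u(x, t) = 3 e^{t x} - 3 e^{t + x}.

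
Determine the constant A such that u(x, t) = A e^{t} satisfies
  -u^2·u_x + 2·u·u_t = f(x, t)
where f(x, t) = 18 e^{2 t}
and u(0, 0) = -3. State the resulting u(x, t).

Substitute the ansatz u = A e^{t} into the left-hand side.
Derivatives of the ansatz:
  u_x = 0
  u_t = A e^{t}
Term by term:
  -u^2·u_x = 0
  2·u·u_t = 2 A^{2} e^{2 t}
So the left-hand side equals
  2 A^{2} e^{2 t}
This must equal f(x, t) = 18 e^{2 t} identically.
Matching coefficients of the independent functions:
  [e^{2 t}]:  2 A^{2} = 18
These equations allow (A) = (-3) or (3).
Impose the point condition(s):
  u(0, 0) = -3  ⟹  A = -3
Only A = -3 satisfies everything.
Hence u(x, t) = - 3 e^{t}.

Answer: u(x, t) = - 3 e^{t}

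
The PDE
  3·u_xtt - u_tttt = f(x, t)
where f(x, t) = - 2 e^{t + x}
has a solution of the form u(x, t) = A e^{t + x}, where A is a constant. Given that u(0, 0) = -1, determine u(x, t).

Substitute the ansatz u = A e^{t + x} into the left-hand side.
Derivatives of the ansatz:
  u_xtt = A e^{t} e^{x}
  u_tttt = A e^{t} e^{x}
Term by term:
  3·u_xtt = 3 A e^{t} e^{x}
  -u_tttt = - A e^{t} e^{x}
So the left-hand side equals
  2 A e^{t} e^{x}
This must equal f(x, t) identically; expanded, f = - 2 e^{t} e^{x}.
Matching coefficients of the independent functions:
  [e^{t} e^{x}]:  2 A = -2
Solving: A = -1.
Check against the point condition:
  u(0, 0) = -1  ⟹  A = -1  ✓
Hence u(x, t) = - e^{t + x}.

Answer: u(x, t) = - e^{t + x}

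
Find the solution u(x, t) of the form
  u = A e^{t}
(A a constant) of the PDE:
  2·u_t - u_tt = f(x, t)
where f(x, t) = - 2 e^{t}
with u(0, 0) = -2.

Answer: u(x, t) = - 2 e^{t}

Derivation:
Substitute the ansatz u = A e^{t} into the left-hand side.
Derivatives of the ansatz:
  u_t = A e^{t}
  u_tt = A e^{t}
Term by term:
  2·u_t = 2 A e^{t}
  -u_tt = - A e^{t}
So the left-hand side equals
  A e^{t}
This must equal f(x, t) = - 2 e^{t} identically.
Matching coefficients of the independent functions:
  [e^{t}]:  A = -2
Solving: A = -2.
Check against the point condition:
  u(0, 0) = -2  ⟹  A = -2  ✓
Hence u(x, t) = - 2 e^{t}.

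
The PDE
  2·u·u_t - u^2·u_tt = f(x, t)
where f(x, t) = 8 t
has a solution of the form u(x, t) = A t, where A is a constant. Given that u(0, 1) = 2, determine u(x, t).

Substitute the ansatz u = A t into the left-hand side.
Derivatives of the ansatz:
  u_t = A
  u_tt = 0
Term by term:
  2·u·u_t = 2 A^{2} t
  -u^2·u_tt = 0
So the left-hand side equals
  2 A^{2} t
This must equal f(x, t) = 8 t identically.
Matching coefficients of the independent functions:
  [t]:  2 A^{2} = 8
These equations allow (A) = (-2) or (2).
Impose the point condition(s):
  u(0, 1) = 2  ⟹  A = 2
Only A = 2 satisfies everything.
Hence u(x, t) = 2 t.

Answer: u(x, t) = 2 t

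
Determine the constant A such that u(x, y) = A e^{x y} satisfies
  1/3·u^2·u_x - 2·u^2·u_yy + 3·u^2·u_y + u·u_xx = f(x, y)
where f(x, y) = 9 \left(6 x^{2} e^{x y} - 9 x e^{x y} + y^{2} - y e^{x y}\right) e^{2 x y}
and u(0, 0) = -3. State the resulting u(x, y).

Answer: u(x, y) = - 3 e^{x y}

Derivation:
Substitute the ansatz u = A e^{x y} into the left-hand side.
Derivatives of the ansatz:
  u_x = A y e^{x y}
  u_yy = A x^{2} e^{x y}
  u_y = A x e^{x y}
  u_xx = A y^{2} e^{x y}
Term by term:
  1/3·u^2·u_x = \frac{A^{3} y e^{3 x y}}{3}
  -2·u^2·u_yy = - 2 A^{3} x^{2} e^{3 x y}
  3·u^2·u_y = 3 A^{3} x e^{3 x y}
  u·u_xx = A^{2} y^{2} e^{2 x y}
So the left-hand side equals
  - 2 A^{3} x^{2} e^{3 x y} + 3 A^{3} x e^{3 x y} + \frac{A^{3} y e^{3 x y}}{3} + A^{2} y^{2} e^{2 x y}
This must equal f(x, y) identically; expanded, f = 54 x^{2} e^{3 x y} - 81 x e^{3 x y} + 9 y^{2} e^{2 x y} - 9 y e^{3 x y}.
Matching coefficients of the independent functions:
  [x e^{3 x y}]:  3 A^{3} = -81
  [x^{2} e^{3 x y}]:  - 2 A^{3} = 54
  [y e^{3 x y}]:  \frac{A^{3}}{3} = -9
  [y^{2} e^{2 x y}]:  A^{2} = 9
Solving: A = -3.
Check against the point condition:
  u(0, 0) = -3  ⟹  A = -3  ✓
Hence u(x, y) = - 3 e^{x y}.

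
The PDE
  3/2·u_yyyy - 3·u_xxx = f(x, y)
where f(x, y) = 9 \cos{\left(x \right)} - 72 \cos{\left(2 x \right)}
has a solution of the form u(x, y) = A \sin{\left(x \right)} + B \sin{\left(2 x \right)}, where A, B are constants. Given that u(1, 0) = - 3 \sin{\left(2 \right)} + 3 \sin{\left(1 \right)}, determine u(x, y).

Answer: u(x, y) = 3 \sin{\left(x \right)} - 3 \sin{\left(2 x \right)}

Derivation:
Substitute the ansatz u = A \sin{\left(x \right)} + B \sin{\left(2 x \right)} into the left-hand side.
Derivatives of the ansatz:
  u_yyyy = 0
  u_xxx = - A \cos{\left(x \right)} - 8 B \cos{\left(2 x \right)}
Term by term:
  3/2·u_yyyy = 0
  -3·u_xxx = 3 A \cos{\left(x \right)} + 24 B \cos{\left(2 x \right)}
So the left-hand side equals
  3 A \cos{\left(x \right)} + 24 B \cos{\left(2 x \right)}
This must equal f(x, y) = 9 \cos{\left(x \right)} - 72 \cos{\left(2 x \right)} identically.
Matching coefficients of the independent functions:
  [\cos{\left(x \right)}]:  3 A = 9
  [\cos{\left(2 x \right)}]:  24 B = -72
Solving: A = 3, B = -3.
Check against the point condition:
  u(1, 0) = - 3 \sin{\left(2 \right)} + 3 \sin{\left(1 \right)}  ⟹  A \sin{\left(1 \right)} + B \sin{\left(2 \right)} = - 3 \sin{\left(2 \right)} + 3 \sin{\left(1 \right)}  ✓
Hence u(x, y) = 3 \sin{\left(x \right)} - 3 \sin{\left(2 x \right)}.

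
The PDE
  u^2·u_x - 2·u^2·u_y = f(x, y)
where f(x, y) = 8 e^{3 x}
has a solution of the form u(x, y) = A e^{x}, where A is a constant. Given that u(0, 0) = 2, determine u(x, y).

Substitute the ansatz u = A e^{x} into the left-hand side.
Derivatives of the ansatz:
  u_x = A e^{x}
  u_y = 0
Term by term:
  u^2·u_x = A^{3} e^{3 x}
  -2·u^2·u_y = 0
So the left-hand side equals
  A^{3} e^{3 x}
This must equal f(x, y) = 8 e^{3 x} identically.
Matching coefficients of the independent functions:
  [e^{3 x}]:  A^{3} = 8
Solving: A = 2.
Check against the point condition:
  u(0, 0) = 2  ⟹  A = 2  ✓
Hence u(x, y) = 2 e^{x}.

Answer: u(x, y) = 2 e^{x}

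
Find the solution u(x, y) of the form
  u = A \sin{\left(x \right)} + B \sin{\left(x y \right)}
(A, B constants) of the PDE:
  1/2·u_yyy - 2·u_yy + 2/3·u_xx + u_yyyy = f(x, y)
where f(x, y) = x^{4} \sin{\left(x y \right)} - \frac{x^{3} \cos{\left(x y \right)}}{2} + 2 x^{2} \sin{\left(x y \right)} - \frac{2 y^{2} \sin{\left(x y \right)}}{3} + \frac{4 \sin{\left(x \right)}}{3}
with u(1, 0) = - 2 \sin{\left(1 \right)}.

Substitute the ansatz u = A \sin{\left(x \right)} + B \sin{\left(x y \right)} into the left-hand side.
Derivatives of the ansatz:
  u_yyy = - B x^{3} \cos{\left(x y \right)}
  u_yy = - B x^{2} \sin{\left(x y \right)}
  u_xx = - A \sin{\left(x \right)} - B y^{2} \sin{\left(x y \right)}
  u_yyyy = B x^{4} \sin{\left(x y \right)}
Term by term:
  1/2·u_yyy = - \frac{B x^{3} \cos{\left(x y \right)}}{2}
  -2·u_yy = 2 B x^{2} \sin{\left(x y \right)}
  2/3·u_xx = - \frac{2 A \sin{\left(x \right)}}{3} - \frac{2 B y^{2} \sin{\left(x y \right)}}{3}
  u_yyyy = B x^{4} \sin{\left(x y \right)}
So the left-hand side equals
  - \frac{2 A \sin{\left(x \right)}}{3} + B x^{4} \sin{\left(x y \right)} - \frac{B x^{3} \cos{\left(x y \right)}}{2} + 2 B x^{2} \sin{\left(x y \right)} - \frac{2 B y^{2} \sin{\left(x y \right)}}{3}
This must equal f(x, y) = x^{4} \sin{\left(x y \right)} - \frac{x^{3} \cos{\left(x y \right)}}{2} + 2 x^{2} \sin{\left(x y \right)} - \frac{2 y^{2} \sin{\left(x y \right)}}{3} + \frac{4 \sin{\left(x \right)}}{3} identically.
Matching coefficients of the independent functions:
  [x^{2} \sin{\left(x y \right)}]:  2 B = 2
  [x^{3} \cos{\left(x y \right)}]:  - \frac{B}{2} = - \frac{1}{2}
  [x^{4} \sin{\left(x y \right)}]:  B = 1
  [y^{2} \sin{\left(x y \right)}]:  - \frac{2 B}{3} = - \frac{2}{3}
  [\sin{\left(x \right)}]:  - \frac{2 A}{3} = \frac{4}{3}
Solving: A = -2, B = 1.
Check against the point condition:
  u(1, 0) = - 2 \sin{\left(1 \right)}  ⟹  A \sin{\left(1 \right)} = - 2 \sin{\left(1 \right)}  ✓
Hence u(x, y) = - 2 \sin{\left(x \right)} + \sin{\left(x y \right)}.

Answer: u(x, y) = - 2 \sin{\left(x \right)} + \sin{\left(x y \right)}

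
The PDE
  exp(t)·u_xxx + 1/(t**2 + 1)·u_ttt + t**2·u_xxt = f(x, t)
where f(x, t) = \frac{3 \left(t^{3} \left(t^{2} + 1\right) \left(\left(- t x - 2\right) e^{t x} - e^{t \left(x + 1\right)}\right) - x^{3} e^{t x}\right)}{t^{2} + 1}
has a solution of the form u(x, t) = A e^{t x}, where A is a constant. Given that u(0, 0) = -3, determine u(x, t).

Substitute the ansatz u = A e^{t x} into the left-hand side.
Derivatives of the ansatz:
  u_xxx = A t^{3} e^{t x}
  u_ttt = A x^{3} e^{t x}
  u_xxt = A t^{2} x e^{t x} + 2 A t e^{t x}
Term by term:
  exp(t)·u_xxx = A t^{3} e^{t} e^{t x}
  1/(t**2 + 1)·u_ttt = \frac{A x^{3} e^{t x}}{t^{2} + 1}
  t**2·u_xxt = A t^{4} x e^{t x} + 2 A t^{3} e^{t x}
So the left-hand side equals
  A t^{4} x e^{t x} + A t^{3} e^{t} e^{t x} + 2 A t^{3} e^{t x} + \frac{A x^{3} e^{t x}}{t^{2} + 1}
This must equal f(x, t) identically; expanded, f = - 3 t^{4} x e^{t x} - 3 t^{3} e^{t} e^{t x} - 6 t^{3} e^{t x} - \frac{3 x^{3} e^{t x}}{t^{2} + 1}.
Matching coefficients of the independent functions:
  [t^{3} e^{t x}]:  2 A = -6
  [t^{3} e^{t} e^{t x}, t^{4} x e^{t x}, \frac{x^{3} e^{t x}}{t^{2} + 1}]:  A = -3
Solving: A = -3.
Check against the point condition:
  u(0, 0) = -3  ⟹  A = -3  ✓
Hence u(x, t) = - 3 e^{t x}.

Answer: u(x, t) = - 3 e^{t x}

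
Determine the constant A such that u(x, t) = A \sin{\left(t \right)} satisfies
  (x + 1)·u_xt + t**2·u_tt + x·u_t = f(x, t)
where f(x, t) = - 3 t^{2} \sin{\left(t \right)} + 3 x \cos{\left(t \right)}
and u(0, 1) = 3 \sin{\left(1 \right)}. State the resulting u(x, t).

Answer: u(x, t) = 3 \sin{\left(t \right)}

Derivation:
Substitute the ansatz u = A \sin{\left(t \right)} into the left-hand side.
Derivatives of the ansatz:
  u_xt = 0
  u_tt = - A \sin{\left(t \right)}
  u_t = A \cos{\left(t \right)}
Term by term:
  (x + 1)·u_xt = 0
  t**2·u_tt = - A t^{2} \sin{\left(t \right)}
  x·u_t = A x \cos{\left(t \right)}
So the left-hand side equals
  - A t^{2} \sin{\left(t \right)} + A x \cos{\left(t \right)}
This must equal f(x, t) = - 3 t^{2} \sin{\left(t \right)} + 3 x \cos{\left(t \right)} identically.
Matching coefficients of the independent functions:
  [t^{2} \sin{\left(t \right)}]:  - A = -3
  [x \cos{\left(t \right)}]:  A = 3
Solving: A = 3.
Check against the point condition:
  u(0, 1) = 3 \sin{\left(1 \right)}  ⟹  A \sin{\left(1 \right)} = 3 \sin{\left(1 \right)}  ✓
Hence u(x, t) = 3 \sin{\left(t \right)}.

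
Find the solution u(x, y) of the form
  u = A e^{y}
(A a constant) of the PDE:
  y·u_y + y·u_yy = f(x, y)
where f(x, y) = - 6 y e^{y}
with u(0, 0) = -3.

Substitute the ansatz u = A e^{y} into the left-hand side.
Derivatives of the ansatz:
  u_y = A e^{y}
  u_yy = A e^{y}
Term by term:
  y·u_y = A y e^{y}
  y·u_yy = A y e^{y}
So the left-hand side equals
  2 A y e^{y}
This must equal f(x, y) = - 6 y e^{y} identically.
Matching coefficients of the independent functions:
  [y e^{y}]:  2 A = -6
Solving: A = -3.
Check against the point condition:
  u(0, 0) = -3  ⟹  A = -3  ✓
Hence u(x, y) = - 3 e^{y}.

Answer: u(x, y) = - 3 e^{y}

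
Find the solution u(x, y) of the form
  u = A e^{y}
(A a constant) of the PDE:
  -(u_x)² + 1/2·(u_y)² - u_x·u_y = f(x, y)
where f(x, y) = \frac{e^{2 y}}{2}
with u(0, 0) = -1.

Substitute the ansatz u = A e^{y} into the left-hand side.
Derivatives of the ansatz:
  u_x = 0
  u_y = A e^{y}
Term by term:
  -(u_x)² = 0
  1/2·(u_y)² = \frac{A^{2} e^{2 y}}{2}
  -u_x·u_y = 0
So the left-hand side equals
  \frac{A^{2} e^{2 y}}{2}
This must equal f(x, y) = \frac{e^{2 y}}{2} identically.
Matching coefficients of the independent functions:
  [e^{2 y}]:  \frac{A^{2}}{2} = \frac{1}{2}
These equations allow (A) = (-1) or (1).
Impose the point condition(s):
  u(0, 0) = -1  ⟹  A = -1
Only A = -1 satisfies everything.
Hence u(x, y) = - e^{y}.

Answer: u(x, y) = - e^{y}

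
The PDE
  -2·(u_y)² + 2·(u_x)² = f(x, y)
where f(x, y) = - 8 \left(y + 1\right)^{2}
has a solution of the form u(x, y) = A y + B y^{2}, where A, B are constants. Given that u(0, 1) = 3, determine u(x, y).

Answer: u(x, y) = y^{2} + 2 y

Derivation:
Substitute the ansatz u = A y + B y^{2} into the left-hand side.
Derivatives of the ansatz:
  u_y = A + 2 B y
  u_x = 0
Term by term:
  -2·(u_y)² = - 2 A^{2} - 8 A B y - 8 B^{2} y^{2}
  2·(u_x)² = 0
So the left-hand side equals
  - 2 A^{2} - 8 A B y - 8 B^{2} y^{2}
This must equal f(x, y) identically; expanded, f = - 8 y^{2} - 16 y - 8.
Matching coefficients of the independent functions:
  [constant term]:  - 2 A^{2} = -8
  [y]:  - 8 A B = -16
  [y^{2}]:  - 8 B^{2} = -8
These equations allow (A, B) = (-2, -1) or (2, 1).
Impose the point condition(s):
  u(0, 1) = 3  ⟹  A + B = 3
Only A = 2, B = 1 satisfies everything.
Hence u(x, y) = y^{2} + 2 y.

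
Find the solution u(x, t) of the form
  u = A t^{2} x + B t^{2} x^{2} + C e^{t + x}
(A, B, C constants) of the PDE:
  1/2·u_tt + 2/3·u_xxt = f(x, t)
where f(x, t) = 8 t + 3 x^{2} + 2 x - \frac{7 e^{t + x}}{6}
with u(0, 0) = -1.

Substitute the ansatz u = A t^{2} x + B t^{2} x^{2} + C e^{t + x} into the left-hand side.
Derivatives of the ansatz:
  u_tt = 2 A x + 2 B x^{2} + C e^{t} e^{x}
  u_xxt = 4 B t + C e^{t} e^{x}
Term by term:
  1/2·u_tt = A x + B x^{2} + \frac{C e^{t} e^{x}}{2}
  2/3·u_xxt = \frac{8 B t}{3} + \frac{2 C e^{t} e^{x}}{3}
So the left-hand side equals
  A x + \frac{8 B t}{3} + B x^{2} + \frac{7 C e^{t} e^{x}}{6}
This must equal f(x, t) identically; expanded, f = 8 t + 3 x^{2} + 2 x - \frac{7 e^{t} e^{x}}{6}.
Matching coefficients of the independent functions:
  [t]:  \frac{8 B}{3} = 8
  [x]:  A = 2
  [x^{2}]:  B = 3
  [e^{t} e^{x}]:  \frac{7 C}{6} = - \frac{7}{6}
Solving: A = 2, B = 3, C = -1.
Check against the point condition:
  u(0, 0) = -1  ⟹  C = -1  ✓
Hence u(x, t) = 3 t^{2} x^{2} + 2 t^{2} x - e^{t + x}.

Answer: u(x, t) = 3 t^{2} x^{2} + 2 t^{2} x - e^{t + x}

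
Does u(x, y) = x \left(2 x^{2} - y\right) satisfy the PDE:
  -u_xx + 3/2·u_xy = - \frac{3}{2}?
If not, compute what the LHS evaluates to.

Answer: No, the LHS evaluates to - 12 x - \frac{3}{2}

Derivation:
Evaluate each term of the left-hand side for u = x \left(2 x^{2} - y\right).
Derivatives:
  u_xx = 12 x
  u_xy = -1
Terms:
  -u_xx = - 12 x
  3/2·u_xy = - \frac{3}{2}
Sum: LHS = - 12 x - \frac{3}{2}
Given right-hand side: - \frac{3}{2}. Difference LHS − RHS = - 12 x ≠ 0, so u is not a solution.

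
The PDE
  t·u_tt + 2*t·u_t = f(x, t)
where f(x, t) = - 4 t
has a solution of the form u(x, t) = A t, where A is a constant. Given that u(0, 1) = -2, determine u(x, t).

Substitute the ansatz u = A t into the left-hand side.
Derivatives of the ansatz:
  u_tt = 0
  u_t = A
Term by term:
  t·u_tt = 0
  2*t·u_t = 2 A t
So the left-hand side equals
  2 A t
This must equal f(x, t) = - 4 t identically.
Matching coefficients of the independent functions:
  [t]:  2 A = -4
Solving: A = -2.
Check against the point condition:
  u(0, 1) = -2  ⟹  A = -2  ✓
Hence u(x, t) = - 2 t.

Answer: u(x, t) = - 2 t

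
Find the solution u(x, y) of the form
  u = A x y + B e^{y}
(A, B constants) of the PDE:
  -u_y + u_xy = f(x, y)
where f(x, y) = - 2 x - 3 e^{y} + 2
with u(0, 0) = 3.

Substitute the ansatz u = A x y + B e^{y} into the left-hand side.
Derivatives of the ansatz:
  u_y = A x + B e^{y}
  u_xy = A
Term by term:
  -u_y = - A x - B e^{y}
  u_xy = A
So the left-hand side equals
  - A x + A - B e^{y}
This must equal f(x, y) = - 2 x - 3 e^{y} + 2 identically.
Matching coefficients of the independent functions:
  [constant term]:  A = 2
  [x]:  - A = -2
  [e^{y}]:  - B = -3
Solving: A = 2, B = 3.
Check against the point condition:
  u(0, 0) = 3  ⟹  B = 3  ✓
Hence u(x, y) = 2 x y + 3 e^{y}.

Answer: u(x, y) = 2 x y + 3 e^{y}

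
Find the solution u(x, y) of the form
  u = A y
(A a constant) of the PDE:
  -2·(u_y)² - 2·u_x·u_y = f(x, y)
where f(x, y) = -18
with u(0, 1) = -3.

Substitute the ansatz u = A y into the left-hand side.
Derivatives of the ansatz:
  u_y = A
  u_x = 0
Term by term:
  -2·(u_y)² = - 2 A^{2}
  -2·u_x·u_y = 0
So the left-hand side equals
  - 2 A^{2}
This must equal f(x, y) = -18 identically.
Matching coefficients of the independent functions:
  [constant term]:  - 2 A^{2} = -18
These equations allow (A) = (-3) or (3).
Impose the point condition(s):
  u(0, 1) = -3  ⟹  A = -3
Only A = -3 satisfies everything.
Hence u(x, y) = - 3 y.

Answer: u(x, y) = - 3 y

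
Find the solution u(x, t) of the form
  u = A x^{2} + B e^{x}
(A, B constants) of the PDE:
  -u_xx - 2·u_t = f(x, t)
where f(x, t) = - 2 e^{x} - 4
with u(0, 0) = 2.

Substitute the ansatz u = A x^{2} + B e^{x} into the left-hand side.
Derivatives of the ansatz:
  u_xx = 2 A + B e^{x}
  u_t = 0
Term by term:
  -u_xx = - 2 A - B e^{x}
  -2·u_t = 0
So the left-hand side equals
  - 2 A - B e^{x}
This must equal f(x, t) = - 2 e^{x} - 4 identically.
Matching coefficients of the independent functions:
  [constant term]:  - 2 A = -4
  [e^{x}]:  - B = -2
Solving: A = 2, B = 2.
Check against the point condition:
  u(0, 0) = 2  ⟹  B = 2  ✓
Hence u(x, t) = 2 x^{2} + 2 e^{x}.

Answer: u(x, t) = 2 x^{2} + 2 e^{x}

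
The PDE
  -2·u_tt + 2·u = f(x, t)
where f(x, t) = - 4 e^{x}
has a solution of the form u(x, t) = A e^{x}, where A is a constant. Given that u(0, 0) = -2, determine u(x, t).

Answer: u(x, t) = - 2 e^{x}

Derivation:
Substitute the ansatz u = A e^{x} into the left-hand side.
Derivatives of the ansatz:
  u_tt = 0
Term by term:
  -2·u_tt = 0
  2·u = 2 A e^{x}
So the left-hand side equals
  2 A e^{x}
This must equal f(x, t) = - 4 e^{x} identically.
Matching coefficients of the independent functions:
  [e^{x}]:  2 A = -4
Solving: A = -2.
Check against the point condition:
  u(0, 0) = -2  ⟹  A = -2  ✓
Hence u(x, t) = - 2 e^{x}.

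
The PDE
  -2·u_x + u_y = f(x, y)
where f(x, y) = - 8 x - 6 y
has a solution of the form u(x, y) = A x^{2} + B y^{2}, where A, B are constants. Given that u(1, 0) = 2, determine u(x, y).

Substitute the ansatz u = A x^{2} + B y^{2} into the left-hand side.
Derivatives of the ansatz:
  u_x = 2 A x
  u_y = 2 B y
Term by term:
  -2·u_x = - 4 A x
  u_y = 2 B y
So the left-hand side equals
  - 4 A x + 2 B y
This must equal f(x, y) = - 8 x - 6 y identically.
Matching coefficients of the independent functions:
  [x]:  - 4 A = -8
  [y]:  2 B = -6
Solving: A = 2, B = -3.
Check against the point condition:
  u(1, 0) = 2  ⟹  A = 2  ✓
Hence u(x, y) = 2 x^{2} - 3 y^{2}.

Answer: u(x, y) = 2 x^{2} - 3 y^{2}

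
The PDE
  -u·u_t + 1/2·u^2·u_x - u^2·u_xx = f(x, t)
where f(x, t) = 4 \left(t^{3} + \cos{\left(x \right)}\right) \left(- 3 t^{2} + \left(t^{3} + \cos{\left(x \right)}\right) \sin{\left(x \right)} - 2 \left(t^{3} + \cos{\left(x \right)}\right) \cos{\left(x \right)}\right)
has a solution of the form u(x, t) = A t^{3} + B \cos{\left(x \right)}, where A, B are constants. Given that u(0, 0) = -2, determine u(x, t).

Substitute the ansatz u = A t^{3} + B \cos{\left(x \right)} into the left-hand side.
Derivatives of the ansatz:
  u_t = 3 A t^{2}
  u_x = - B \sin{\left(x \right)}
  u_xx = - B \cos{\left(x \right)}
Term by term:
  -u·u_t = - 3 A^{2} t^{5} - 3 A B t^{2} \cos{\left(x \right)}
  1/2·u^2·u_x = - \frac{A^{2} B t^{6} \sin{\left(x \right)}}{2} - A B^{2} t^{3} \sin{\left(x \right)} \cos{\left(x \right)} - \frac{B^{3} \sin{\left(x \right)} \cos^{2}{\left(x \right)}}{2}
  -u^2·u_xx = A^{2} B t^{6} \cos{\left(x \right)} + 2 A B^{2} t^{3} \cos^{2}{\left(x \right)} + B^{3} \cos^{3}{\left(x \right)}
So the left-hand side equals
  - \frac{A^{2} B t^{6} \sin{\left(x \right)}}{2} + A^{2} B t^{6} \cos{\left(x \right)} - 3 A^{2} t^{5} - A B^{2} t^{3} \sin{\left(x \right)} \cos{\left(x \right)} + 2 A B^{2} t^{3} \cos^{2}{\left(x \right)} - 3 A B t^{2} \cos{\left(x \right)} - \frac{B^{3} \sin{\left(x \right)} \cos^{2}{\left(x \right)}}{2} + B^{3} \cos^{3}{\left(x \right)}
This must equal f(x, t) identically; expanded, f = 4 t^{6} \sin{\left(x \right)} - 8 t^{6} \cos{\left(x \right)} - 12 t^{5} + 8 t^{3} \sin{\left(x \right)} \cos{\left(x \right)} - 16 t^{3} \cos^{2}{\left(x \right)} - 12 t^{2} \cos{\left(x \right)} + 4 \sin{\left(x \right)} \cos^{2}{\left(x \right)} - 8 \cos^{3}{\left(x \right)}.
Matching coefficients of the independent functions:
  [t^{5}]:  - 3 A^{2} = -12
  [t^{2} \cos{\left(x \right)}]:  - 3 A B = -12
  [t^{3} \cos^{2}{\left(x \right)}]:  2 A B^{2} = -16
  [t^{6} \sin{\left(x \right)}]:  - \frac{A^{2} B}{2} = 4
  [t^{6} \cos{\left(x \right)}]:  A^{2} B = -8
  [\sin{\left(x \right)} \cos^{2}{\left(x \right)}]:  - \frac{B^{3}}{2} = 4
  [t^{3} \sin{\left(x \right)} \cos{\left(x \right)}]:  - A B^{2} = 8
  [\cos^{3}{\left(x \right)}]:  B^{3} = -8
Solving: A = -2, B = -2.
Check against the point condition:
  u(0, 0) = -2  ⟹  B = -2  ✓
Hence u(x, t) = - 2 t^{3} - 2 \cos{\left(x \right)}.

Answer: u(x, t) = - 2 t^{3} - 2 \cos{\left(x \right)}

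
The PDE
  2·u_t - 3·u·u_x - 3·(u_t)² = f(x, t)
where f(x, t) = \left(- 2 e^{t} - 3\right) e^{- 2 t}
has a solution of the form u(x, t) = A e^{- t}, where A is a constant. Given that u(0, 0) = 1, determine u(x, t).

Substitute the ansatz u = A e^{- t} into the left-hand side.
Derivatives of the ansatz:
  u_t = - A e^{- t}
  u_x = 0
Term by term:
  2·u_t = - 2 A e^{- t}
  -3·u·u_x = 0
  -3·(u_t)² = - 3 A^{2} e^{- 2 t}
So the left-hand side equals
  - 3 A^{2} e^{- 2 t} - 2 A e^{- t}
This must equal f(x, t) identically; expanded, f = - 2 e^{- t} - 3 e^{- 2 t}.
Matching coefficients of the independent functions:
  [e^{- 2 t}]:  - 3 A^{2} = -3
  [e^{- t}]:  - 2 A = -2
Solving: A = 1.
Check against the point condition:
  u(0, 0) = 1  ⟹  A = 1  ✓
Hence u(x, t) = e^{- t}.

Answer: u(x, t) = e^{- t}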